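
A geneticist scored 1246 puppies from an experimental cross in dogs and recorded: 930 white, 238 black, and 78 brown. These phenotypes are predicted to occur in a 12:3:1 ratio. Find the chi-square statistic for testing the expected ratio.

0.104

The 12:3:1 ratio has 16 parts, so with N = 1246 the expected counts are:
  white: 1246 × 12/16 = 934.5
  black: 1246 × 3/16 = 233.625
  brown: 1246 × 1/16 = 77.875
χ² = Σ (O − E)² / E
  white: (930 − 934.5)² / 934.5 = 0.0217
  black: (238 − 233.625)² / 233.625 = 0.0819
  brown: (78 − 77.875)² / 77.875 = 0.0002
χ² = 0.0217 + 0.0819 + 0.0002 = 0.1038 ≈ 0.104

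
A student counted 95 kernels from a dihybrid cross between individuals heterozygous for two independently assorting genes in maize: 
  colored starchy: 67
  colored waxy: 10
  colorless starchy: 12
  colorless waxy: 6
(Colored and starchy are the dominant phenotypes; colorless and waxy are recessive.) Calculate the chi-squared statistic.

8.766

A dihybrid F₂ with independent assortment and complete dominance at both loci gives a 9:3:3:1 phenotypic ratio.
Under the 9:3:3:1 hypothesis (Σ ratio = 16, N = 95):
  colored starchy: 95 × 9/16 = 53.4375
  colored waxy: 95 × 3/16 = 17.8125
  colorless starchy: 95 × 3/16 = 17.8125
  colorless waxy: 95 × 1/16 = 5.9375
χ² = Σ (O − E)² / E
  colored starchy: (67 − 53.4375)² / 53.4375 = 3.4422
  colored waxy: (10 − 17.8125)² / 17.8125 = 3.4265
  colorless starchy: (12 − 17.8125)² / 17.8125 = 1.8967
  colorless waxy: (6 − 5.9375)² / 5.9375 = 0.0007
χ² = 3.4422 + 3.4265 + 1.8967 + 0.0007 = 8.7661 ≈ 8.766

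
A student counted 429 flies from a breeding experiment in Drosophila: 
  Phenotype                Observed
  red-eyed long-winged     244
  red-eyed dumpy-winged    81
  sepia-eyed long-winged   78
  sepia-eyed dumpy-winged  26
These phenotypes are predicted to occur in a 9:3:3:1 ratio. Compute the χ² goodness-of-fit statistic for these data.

Expected counts for N = 429 under a 9:3:3:1 ratio (total parts = 16):
  red-eyed long-winged: 429 × 9/16 = 241.3125
  red-eyed dumpy-winged: 429 × 3/16 = 80.4375
  sepia-eyed long-winged: 429 × 3/16 = 80.4375
  sepia-eyed dumpy-winged: 429 × 1/16 = 26.8125
χ² = Σ (O − E)² / E
  red-eyed long-winged: (244 − 241.3125)² / 241.3125 = 0.0299
  red-eyed dumpy-winged: (81 − 80.4375)² / 80.4375 = 0.0039
  sepia-eyed long-winged: (78 − 80.4375)² / 80.4375 = 0.0739
  sepia-eyed dumpy-winged: (26 − 26.8125)² / 26.8125 = 0.0246
χ² = 0.0299 + 0.0039 + 0.0739 + 0.0246 = 0.1323 ≈ 0.132

0.132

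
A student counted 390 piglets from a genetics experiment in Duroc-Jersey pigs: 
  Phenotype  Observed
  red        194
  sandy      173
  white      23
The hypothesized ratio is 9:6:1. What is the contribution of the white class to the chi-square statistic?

0.078

Under the 9:6:1 hypothesis (Σ ratio = 16, N = 390):
  red: 390 × 9/16 = 219.375
  sandy: 390 × 6/16 = 146.25
  white: 390 × 1/16 = 24.375
Contribution of white: (23 − 24.375)² / 24.375 = 0.0776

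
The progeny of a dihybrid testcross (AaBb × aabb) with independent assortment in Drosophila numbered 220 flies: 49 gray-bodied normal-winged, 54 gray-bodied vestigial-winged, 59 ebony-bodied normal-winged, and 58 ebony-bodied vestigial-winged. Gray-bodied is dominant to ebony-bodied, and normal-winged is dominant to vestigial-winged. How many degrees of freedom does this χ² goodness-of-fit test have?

A dihybrid testcross with independent assortment gives a 1:1:1:1 ratio.
A goodness-of-fit test with 4 phenotype classes has df = 4 − 1 = 3.

3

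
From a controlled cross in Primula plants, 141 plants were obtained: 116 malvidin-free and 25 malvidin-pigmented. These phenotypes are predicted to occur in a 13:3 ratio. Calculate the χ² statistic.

0.096

Under the 13:3 hypothesis (Σ ratio = 16, N = 141):
  malvidin-free: 141 × 13/16 = 114.5625
  malvidin-pigmented: 141 × 3/16 = 26.4375
χ² = Σ (O − E)² / E
  malvidin-free: (116 − 114.5625)² / 114.5625 = 0.0180
  malvidin-pigmented: (25 − 26.4375)² / 26.4375 = 0.0782
χ² = 0.0180 + 0.0782 = 0.0962 ≈ 0.096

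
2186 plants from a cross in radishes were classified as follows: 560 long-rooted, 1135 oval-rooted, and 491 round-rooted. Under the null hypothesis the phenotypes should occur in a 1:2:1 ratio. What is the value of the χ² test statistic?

7.584

Under the 1:2:1 hypothesis (Σ ratio = 4, N = 2186):
  long-rooted: 2186 × 1/4 = 546.5
  oval-rooted: 2186 × 2/4 = 1093
  round-rooted: 2186 × 1/4 = 546.5
χ² = Σ (O − E)² / E
  long-rooted: (560 − 546.5)² / 546.5 = 0.3335
  oval-rooted: (1135 − 1093)² / 1093 = 1.6139
  round-rooted: (491 − 546.5)² / 546.5 = 5.6363
χ² = 0.3335 + 1.6139 + 5.6363 = 7.5837 ≈ 7.584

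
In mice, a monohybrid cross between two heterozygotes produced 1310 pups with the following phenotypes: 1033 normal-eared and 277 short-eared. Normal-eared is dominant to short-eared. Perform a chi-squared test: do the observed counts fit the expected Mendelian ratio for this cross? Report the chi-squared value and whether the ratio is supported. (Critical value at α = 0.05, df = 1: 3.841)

10.383; not consistent

For a monohybrid cross between heterozygotes with complete dominance, the expected phenotypic ratio is 3:1.
Total ratio parts = 4. Expected numbers out of 1310:
  normal-eared: 1310 × 3/4 = 982.5
  short-eared: 1310 × 1/4 = 327.5
χ² = Σ (O − E)² / E
  normal-eared: (1033 − 982.5)² / 982.5 = 2.5957
  short-eared: (277 − 327.5)² / 327.5 = 7.7870
χ² = 2.5957 + 7.7870 = 10.3827 ≈ 10.383
Degrees of freedom = 2 − 1 = 1; critical value at α = 0.05 is 3.841.
Since 10.383 > 3.841, we reject the null hypothesis — the data do not fit the 3:1 ratio.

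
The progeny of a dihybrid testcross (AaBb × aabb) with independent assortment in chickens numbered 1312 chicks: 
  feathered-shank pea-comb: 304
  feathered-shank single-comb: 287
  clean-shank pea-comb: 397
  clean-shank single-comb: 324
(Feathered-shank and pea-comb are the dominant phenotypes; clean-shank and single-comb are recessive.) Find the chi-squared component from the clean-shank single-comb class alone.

A dihybrid testcross with independent assortment gives a 1:1:1:1 ratio.
Expected counts for N = 1312 under a 1:1:1:1 ratio (total parts = 4):
  feathered-shank pea-comb: 1312 × 1/4 = 328
  feathered-shank single-comb: 1312 × 1/4 = 328
  clean-shank pea-comb: 1312 × 1/4 = 328
  clean-shank single-comb: 1312 × 1/4 = 328
Contribution of clean-shank single-comb: (324 − 328)² / 328 = 0.0488

0.049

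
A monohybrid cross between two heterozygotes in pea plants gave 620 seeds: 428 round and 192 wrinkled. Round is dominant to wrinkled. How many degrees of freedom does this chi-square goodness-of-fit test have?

1

For a monohybrid cross between heterozygotes with complete dominance, the expected phenotypic ratio is 3:1.
A goodness-of-fit test with 2 phenotype classes has df = 2 − 1 = 1.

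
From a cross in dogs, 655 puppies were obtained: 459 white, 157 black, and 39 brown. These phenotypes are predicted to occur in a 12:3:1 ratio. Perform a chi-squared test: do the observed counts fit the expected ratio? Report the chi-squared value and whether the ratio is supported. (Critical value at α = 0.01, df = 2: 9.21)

Under the 12:3:1 hypothesis (Σ ratio = 16, N = 655):
  white: 655 × 12/16 = 491.25
  black: 655 × 3/16 = 122.8125
  brown: 655 × 1/16 = 40.9375
χ² = Σ (O − E)² / E
  white: (459 − 491.25)² / 491.25 = 2.1172
  black: (157 − 122.8125)² / 122.8125 = 9.5168
  brown: (39 − 40.9375)² / 40.9375 = 0.0917
χ² = 2.1172 + 9.5168 + 0.0917 = 11.7257 ≈ 11.726
Degrees of freedom = 3 − 1 = 2; critical value at α = 0.01 is 9.21.
Since 11.726 > 9.21, we reject the null hypothesis — the data do not fit the 12:3:1 ratio.

11.726; not consistent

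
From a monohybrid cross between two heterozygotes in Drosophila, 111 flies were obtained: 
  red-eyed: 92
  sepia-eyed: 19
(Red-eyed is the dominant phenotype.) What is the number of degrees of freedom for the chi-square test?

1

For a monohybrid cross between heterozygotes with complete dominance, the expected phenotypic ratio is 3:1.
A goodness-of-fit test with 2 phenotype classes has df = 2 − 1 = 1.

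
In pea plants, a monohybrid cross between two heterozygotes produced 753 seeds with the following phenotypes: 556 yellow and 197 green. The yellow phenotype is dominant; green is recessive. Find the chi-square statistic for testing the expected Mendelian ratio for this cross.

For a monohybrid cross between heterozygotes with complete dominance, the expected phenotypic ratio is 3:1.
Total ratio parts = 4. Expected numbers out of 753:
  yellow: 753 × 3/4 = 564.75
  green: 753 × 1/4 = 188.25
χ² = Σ (O − E)² / E
  yellow: (556 − 564.75)² / 564.75 = 0.1356
  green: (197 − 188.25)² / 188.25 = 0.4067
χ² = 0.1356 + 0.4067 = 0.5423 ≈ 0.542

0.542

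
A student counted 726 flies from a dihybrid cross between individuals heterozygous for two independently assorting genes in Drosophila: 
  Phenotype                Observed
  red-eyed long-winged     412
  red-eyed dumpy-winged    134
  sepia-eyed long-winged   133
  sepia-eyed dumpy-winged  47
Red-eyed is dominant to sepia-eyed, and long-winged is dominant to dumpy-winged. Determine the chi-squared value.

0.195

A dihybrid F₂ with independent assortment and complete dominance at both loci gives a 9:3:3:1 phenotypic ratio.
Under the 9:3:3:1 hypothesis (Σ ratio = 16, N = 726):
  red-eyed long-winged: 726 × 9/16 = 408.375
  red-eyed dumpy-winged: 726 × 3/16 = 136.125
  sepia-eyed long-winged: 726 × 3/16 = 136.125
  sepia-eyed dumpy-winged: 726 × 1/16 = 45.375
χ² = Σ (O − E)² / E
  red-eyed long-winged: (412 − 408.375)² / 408.375 = 0.0322
  red-eyed dumpy-winged: (134 − 136.125)² / 136.125 = 0.0332
  sepia-eyed long-winged: (133 − 136.125)² / 136.125 = 0.0717
  sepia-eyed dumpy-winged: (47 − 45.375)² / 45.375 = 0.0582
χ² = 0.0322 + 0.0332 + 0.0717 + 0.0582 = 0.1953 ≈ 0.195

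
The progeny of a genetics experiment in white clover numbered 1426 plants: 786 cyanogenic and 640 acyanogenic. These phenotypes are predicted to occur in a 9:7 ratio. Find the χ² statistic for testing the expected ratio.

0.741

The 9:7 ratio has 16 parts, so with N = 1426 the expected counts are:
  cyanogenic: 1426 × 9/16 = 802.125
  acyanogenic: 1426 × 7/16 = 623.875
χ² = Σ (O − E)² / E
  cyanogenic: (786 − 802.125)² / 802.125 = 0.3242
  acyanogenic: (640 − 623.875)² / 623.875 = 0.4168
χ² = 0.3242 + 0.4168 = 0.741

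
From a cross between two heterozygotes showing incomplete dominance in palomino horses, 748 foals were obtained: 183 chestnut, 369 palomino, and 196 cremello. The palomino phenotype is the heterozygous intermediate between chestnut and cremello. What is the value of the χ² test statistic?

With incomplete dominance, a heterozygote × heterozygote cross gives a 1:2:1 phenotypic ratio.
Total ratio parts = 4. Expected numbers out of 748:
  chestnut: 748 × 1/4 = 187
  palomino: 748 × 2/4 = 374
  cremello: 748 × 1/4 = 187
χ² = Σ (O − E)² / E
  chestnut: (183 − 187)² / 187 = 0.0856
  palomino: (369 − 374)² / 374 = 0.0668
  cremello: (196 − 187)² / 187 = 0.4332
χ² = 0.0856 + 0.0668 + 0.4332 = 0.5856 ≈ 0.586

0.586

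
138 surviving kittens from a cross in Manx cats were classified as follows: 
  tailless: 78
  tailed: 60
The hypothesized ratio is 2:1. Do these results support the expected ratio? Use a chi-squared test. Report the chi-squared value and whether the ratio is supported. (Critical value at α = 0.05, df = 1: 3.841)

6.391; not consistent

Expected counts for N = 138 under a 2:1 ratio (total parts = 3):
  tailless: 138 × 2/3 = 92
  tailed: 138 × 1/3 = 46
χ² = Σ (O − E)² / E
  tailless: (78 − 92)² / 92 = 2.1304
  tailed: (60 − 46)² / 46 = 4.2609
χ² = 2.1304 + 4.2609 = 6.3913 ≈ 6.391
Degrees of freedom = 2 − 1 = 1; critical value at α = 0.05 is 3.841.
Since 6.391 > 3.841, we reject the null hypothesis — the data do not fit the 2:1 ratio.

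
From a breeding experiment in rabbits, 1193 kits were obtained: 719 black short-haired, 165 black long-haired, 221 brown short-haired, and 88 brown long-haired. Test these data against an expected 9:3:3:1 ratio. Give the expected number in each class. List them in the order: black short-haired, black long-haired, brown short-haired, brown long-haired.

671.0625, 223.6875, 223.6875, 74.5625

The 9:3:3:1 ratio has 16 parts, so with N = 1193 the expected counts are:
  black short-haired: 1193 × 9/16 = 671.0625
  black long-haired: 1193 × 3/16 = 223.6875
  brown short-haired: 1193 × 3/16 = 223.6875
  brown long-haired: 1193 × 1/16 = 74.5625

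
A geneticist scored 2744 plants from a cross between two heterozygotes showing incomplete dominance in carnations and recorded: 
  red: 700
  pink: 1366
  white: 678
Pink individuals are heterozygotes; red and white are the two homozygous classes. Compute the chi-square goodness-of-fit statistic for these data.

With incomplete dominance, a heterozygote × heterozygote cross gives a 1:2:1 phenotypic ratio.
Expected counts for N = 2744 under a 1:2:1 ratio (total parts = 4):
  red: 2744 × 1/4 = 686
  pink: 2744 × 2/4 = 1372
  white: 2744 × 1/4 = 686
χ² = Σ (O − E)² / E
  red: (700 − 686)² / 686 = 0.2857
  pink: (1366 − 1372)² / 1372 = 0.0262
  white: (678 − 686)² / 686 = 0.0933
χ² = 0.2857 + 0.0262 + 0.0933 = 0.4052 ≈ 0.405

0.405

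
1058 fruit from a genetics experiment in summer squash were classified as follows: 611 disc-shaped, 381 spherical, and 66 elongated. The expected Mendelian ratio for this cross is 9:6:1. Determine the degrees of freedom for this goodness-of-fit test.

A goodness-of-fit test with 3 phenotype classes has df = 3 − 1 = 2.

2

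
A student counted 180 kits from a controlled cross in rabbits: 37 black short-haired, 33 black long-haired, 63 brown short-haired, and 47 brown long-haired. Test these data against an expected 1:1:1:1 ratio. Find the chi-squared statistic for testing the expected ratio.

11.911

Total ratio parts = 4. Expected numbers out of 180:
  black short-haired: 180 × 1/4 = 45
  black long-haired: 180 × 1/4 = 45
  brown short-haired: 180 × 1/4 = 45
  brown long-haired: 180 × 1/4 = 45
χ² = Σ (O − E)² / E
  black short-haired: (37 − 45)² / 45 = 1.4222
  black long-haired: (33 − 45)² / 45 = 3.2000
  brown short-haired: (63 − 45)² / 45 = 7.2000
  brown long-haired: (47 − 45)² / 45 = 0.0889
χ² = 1.4222 + 3.2000 + 7.2000 + 0.0889 = 11.9111 ≈ 11.911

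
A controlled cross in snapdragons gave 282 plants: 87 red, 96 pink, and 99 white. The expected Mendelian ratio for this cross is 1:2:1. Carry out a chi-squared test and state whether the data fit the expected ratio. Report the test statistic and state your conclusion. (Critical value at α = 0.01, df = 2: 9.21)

Under the 1:2:1 hypothesis (Σ ratio = 4, N = 282):
  red: 282 × 1/4 = 70.5
  pink: 282 × 2/4 = 141
  white: 282 × 1/4 = 70.5
χ² = Σ (O − E)² / E
  red: (87 − 70.5)² / 70.5 = 3.8617
  pink: (96 − 141)² / 141 = 14.3617
  white: (99 − 70.5)² / 70.5 = 11.5213
χ² = 3.8617 + 14.3617 + 11.5213 = 29.7447 ≈ 29.745
Degrees of freedom = 3 − 1 = 2; critical value at α = 0.01 is 9.21.
Since 29.745 > 9.21, we reject the null hypothesis — the data do not fit the 1:2:1 ratio.

29.745; not consistent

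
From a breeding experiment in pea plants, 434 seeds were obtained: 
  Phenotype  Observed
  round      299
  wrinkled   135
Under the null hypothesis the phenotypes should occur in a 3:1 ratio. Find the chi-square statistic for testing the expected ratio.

8.630

Total ratio parts = 4. Expected numbers out of 434:
  round: 434 × 3/4 = 325.5
  wrinkled: 434 × 1/4 = 108.5
χ² = Σ (O − E)² / E
  round: (299 − 325.5)² / 325.5 = 2.1575
  wrinkled: (135 − 108.5)² / 108.5 = 6.4724
χ² = 2.1575 + 6.4724 = 8.6299 ≈ 8.630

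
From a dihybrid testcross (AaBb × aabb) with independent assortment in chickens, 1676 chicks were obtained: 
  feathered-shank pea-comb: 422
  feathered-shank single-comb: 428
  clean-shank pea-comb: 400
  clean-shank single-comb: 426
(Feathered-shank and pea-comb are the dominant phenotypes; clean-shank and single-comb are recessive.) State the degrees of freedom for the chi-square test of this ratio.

A dihybrid testcross with independent assortment gives a 1:1:1:1 ratio.
A goodness-of-fit test with 4 phenotype classes has df = 4 − 1 = 3.

3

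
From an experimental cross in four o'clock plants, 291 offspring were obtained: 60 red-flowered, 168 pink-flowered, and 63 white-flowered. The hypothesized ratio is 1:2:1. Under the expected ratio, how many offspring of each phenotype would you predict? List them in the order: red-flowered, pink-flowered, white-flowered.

The 1:2:1 ratio has 4 parts, so with N = 291 the expected counts are:
  red-flowered: 291 × 1/4 = 72.75
  pink-flowered: 291 × 2/4 = 145.5
  white-flowered: 291 × 1/4 = 72.75

72.75, 145.5, 72.75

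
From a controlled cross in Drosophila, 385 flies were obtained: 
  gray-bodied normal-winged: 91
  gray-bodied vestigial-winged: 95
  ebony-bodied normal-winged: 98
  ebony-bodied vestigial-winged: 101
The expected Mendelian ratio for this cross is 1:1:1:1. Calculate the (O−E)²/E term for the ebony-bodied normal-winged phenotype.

0.032

The 1:1:1:1 ratio has 4 parts, so with N = 385 the expected counts are:
  gray-bodied normal-winged: 385 × 1/4 = 96.25
  gray-bodied vestigial-winged: 385 × 1/4 = 96.25
  ebony-bodied normal-winged: 385 × 1/4 = 96.25
  ebony-bodied vestigial-winged: 385 × 1/4 = 96.25
Contribution of ebony-bodied normal-winged: (98 − 96.25)² / 96.25 = 0.0318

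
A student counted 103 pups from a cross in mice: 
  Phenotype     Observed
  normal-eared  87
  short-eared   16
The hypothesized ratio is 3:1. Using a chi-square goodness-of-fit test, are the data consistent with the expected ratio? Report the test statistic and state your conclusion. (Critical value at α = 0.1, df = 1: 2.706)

Total ratio parts = 4. Expected numbers out of 103:
  normal-eared: 103 × 3/4 = 77.25
  short-eared: 103 × 1/4 = 25.75
χ² = Σ (O − E)² / E
  normal-eared: (87 − 77.25)² / 77.25 = 1.2306
  short-eared: (16 − 25.75)² / 25.75 = 3.6917
χ² = 1.2306 + 3.6917 = 4.9223 ≈ 4.922
Degrees of freedom = 2 − 1 = 1; critical value at α = 0.1 is 2.706.
Since 4.922 > 2.706, we reject the null hypothesis — the data do not fit the 3:1 ratio.

4.922; not consistent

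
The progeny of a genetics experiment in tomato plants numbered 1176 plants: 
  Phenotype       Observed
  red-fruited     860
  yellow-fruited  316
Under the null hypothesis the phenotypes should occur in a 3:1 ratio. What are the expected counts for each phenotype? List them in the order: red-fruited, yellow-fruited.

Under the 3:1 hypothesis (Σ ratio = 4, N = 1176):
  red-fruited: 1176 × 3/4 = 882
  yellow-fruited: 1176 × 1/4 = 294

882, 294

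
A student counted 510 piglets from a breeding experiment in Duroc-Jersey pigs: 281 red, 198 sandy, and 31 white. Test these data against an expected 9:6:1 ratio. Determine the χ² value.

The 9:6:1 ratio has 16 parts, so with N = 510 the expected counts are:
  red: 510 × 9/16 = 286.875
  sandy: 510 × 6/16 = 191.25
  white: 510 × 1/16 = 31.875
χ² = Σ (O − E)² / E
  red: (281 − 286.875)² / 286.875 = 0.1203
  sandy: (198 − 191.25)² / 191.25 = 0.2382
  white: (31 − 31.875)² / 31.875 = 0.0240
χ² = 0.1203 + 0.2382 + 0.0240 = 0.3825 ≈ 0.383

0.383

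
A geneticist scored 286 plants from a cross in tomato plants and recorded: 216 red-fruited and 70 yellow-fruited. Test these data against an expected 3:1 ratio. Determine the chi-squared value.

0.042

The 3:1 ratio has 4 parts, so with N = 286 the expected counts are:
  red-fruited: 286 × 3/4 = 214.5
  yellow-fruited: 286 × 1/4 = 71.5
χ² = Σ (O − E)² / E
  red-fruited: (216 − 214.5)² / 214.5 = 0.0105
  yellow-fruited: (70 − 71.5)² / 71.5 = 0.0315
χ² = 0.0105 + 0.0315 = 0.042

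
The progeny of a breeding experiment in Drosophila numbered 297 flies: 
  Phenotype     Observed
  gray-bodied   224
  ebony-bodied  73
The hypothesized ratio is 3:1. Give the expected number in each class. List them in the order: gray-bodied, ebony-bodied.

222.75, 74.25

Under the 3:1 hypothesis (Σ ratio = 4, N = 297):
  gray-bodied: 297 × 3/4 = 222.75
  ebony-bodied: 297 × 1/4 = 74.25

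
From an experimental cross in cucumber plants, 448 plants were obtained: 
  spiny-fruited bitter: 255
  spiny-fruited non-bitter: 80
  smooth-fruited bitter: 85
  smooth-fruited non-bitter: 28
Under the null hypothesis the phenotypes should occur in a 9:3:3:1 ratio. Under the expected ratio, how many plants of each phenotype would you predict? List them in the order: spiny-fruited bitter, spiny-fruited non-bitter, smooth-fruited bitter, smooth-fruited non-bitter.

Total ratio parts = 16. Expected numbers out of 448:
  spiny-fruited bitter: 448 × 9/16 = 252
  spiny-fruited non-bitter: 448 × 3/16 = 84
  smooth-fruited bitter: 448 × 3/16 = 84
  smooth-fruited non-bitter: 448 × 1/16 = 28

252, 84, 84, 28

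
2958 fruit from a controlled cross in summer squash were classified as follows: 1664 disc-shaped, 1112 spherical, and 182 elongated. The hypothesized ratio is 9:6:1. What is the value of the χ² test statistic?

0.052

Expected counts for N = 2958 under a 9:6:1 ratio (total parts = 16):
  disc-shaped: 2958 × 9/16 = 1663.875
  spherical: 2958 × 6/16 = 1109.25
  elongated: 2958 × 1/16 = 184.875
χ² = Σ (O − E)² / E
  disc-shaped: (1664 − 1663.875)² / 1663.875 = 0.0000
  spherical: (1112 − 1109.25)² / 1109.25 = 0.0068
  elongated: (182 − 184.875)² / 184.875 = 0.0447
χ² = 0.0000 + 0.0068 + 0.0447 = 0.0515 ≈ 0.052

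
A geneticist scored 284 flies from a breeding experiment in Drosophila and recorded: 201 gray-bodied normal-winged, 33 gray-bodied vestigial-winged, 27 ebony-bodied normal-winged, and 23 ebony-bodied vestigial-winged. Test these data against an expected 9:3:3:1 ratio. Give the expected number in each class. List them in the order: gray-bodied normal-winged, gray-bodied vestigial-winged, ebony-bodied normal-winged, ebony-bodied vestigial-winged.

Under the 9:3:3:1 hypothesis (Σ ratio = 16, N = 284):
  gray-bodied normal-winged: 284 × 9/16 = 159.75
  gray-bodied vestigial-winged: 284 × 3/16 = 53.25
  ebony-bodied normal-winged: 284 × 3/16 = 53.25
  ebony-bodied vestigial-winged: 284 × 1/16 = 17.75

159.75, 53.25, 53.25, 17.75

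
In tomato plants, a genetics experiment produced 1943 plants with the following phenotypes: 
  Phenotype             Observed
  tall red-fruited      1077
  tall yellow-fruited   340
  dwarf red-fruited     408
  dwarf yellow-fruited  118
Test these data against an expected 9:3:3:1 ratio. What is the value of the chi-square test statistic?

Under the 9:3:3:1 hypothesis (Σ ratio = 16, N = 1943):
  tall red-fruited: 1943 × 9/16 = 1092.9375
  tall yellow-fruited: 1943 × 3/16 = 364.3125
  dwarf red-fruited: 1943 × 3/16 = 364.3125
  dwarf yellow-fruited: 1943 × 1/16 = 121.4375
χ² = Σ (O − E)² / E
  tall red-fruited: (1077 − 1092.9375)² / 1092.9375 = 0.2324
  tall yellow-fruited: (340 − 364.3125)² / 364.3125 = 1.6225
  dwarf red-fruited: (408 − 364.3125)² / 364.3125 = 5.2389
  dwarf yellow-fruited: (118 − 121.4375)² / 121.4375 = 0.0973
χ² = 0.2324 + 1.6225 + 5.2389 + 0.0973 = 7.1911 ≈ 7.191

7.191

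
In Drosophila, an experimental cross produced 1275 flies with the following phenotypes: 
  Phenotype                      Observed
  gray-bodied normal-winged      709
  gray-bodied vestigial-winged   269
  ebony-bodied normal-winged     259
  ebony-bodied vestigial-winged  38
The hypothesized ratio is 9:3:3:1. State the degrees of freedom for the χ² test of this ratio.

3

A goodness-of-fit test with 4 phenotype classes has df = 4 − 1 = 3.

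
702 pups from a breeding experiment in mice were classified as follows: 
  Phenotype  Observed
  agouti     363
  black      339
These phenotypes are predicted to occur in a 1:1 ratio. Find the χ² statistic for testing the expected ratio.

The 1:1 ratio has 2 parts, so with N = 702 the expected counts are:
  agouti: 702 × 1/2 = 351
  black: 702 × 1/2 = 351
χ² = Σ (O − E)² / E
  agouti: (363 − 351)² / 351 = 0.4103
  black: (339 − 351)² / 351 = 0.4103
χ² = 0.4103 + 0.4103 = 0.8206 ≈ 0.821

0.821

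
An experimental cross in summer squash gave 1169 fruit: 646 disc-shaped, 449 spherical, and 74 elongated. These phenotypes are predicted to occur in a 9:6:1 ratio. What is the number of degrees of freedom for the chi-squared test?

A goodness-of-fit test with 3 phenotype classes has df = 3 − 1 = 2.

2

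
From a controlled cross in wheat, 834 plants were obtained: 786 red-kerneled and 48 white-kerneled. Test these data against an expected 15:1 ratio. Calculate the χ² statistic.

0.348

Total ratio parts = 16. Expected numbers out of 834:
  red-kerneled: 834 × 15/16 = 781.875
  white-kerneled: 834 × 1/16 = 52.125
χ² = Σ (O − E)² / E
  red-kerneled: (786 − 781.875)² / 781.875 = 0.0218
  white-kerneled: (48 − 52.125)² / 52.125 = 0.3264
χ² = 0.0218 + 0.3264 = 0.3482 ≈ 0.348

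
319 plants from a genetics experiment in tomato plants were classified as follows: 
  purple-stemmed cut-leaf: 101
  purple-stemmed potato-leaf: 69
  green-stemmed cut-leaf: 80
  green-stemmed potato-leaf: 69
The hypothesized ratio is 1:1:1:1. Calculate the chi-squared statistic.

8.561

Total ratio parts = 4. Expected numbers out of 319:
  purple-stemmed cut-leaf: 319 × 1/4 = 79.75
  purple-stemmed potato-leaf: 319 × 1/4 = 79.75
  green-stemmed cut-leaf: 319 × 1/4 = 79.75
  green-stemmed potato-leaf: 319 × 1/4 = 79.75
χ² = Σ (O − E)² / E
  purple-stemmed cut-leaf: (101 − 79.75)² / 79.75 = 5.6622
  purple-stemmed potato-leaf: (69 − 79.75)² / 79.75 = 1.4491
  green-stemmed cut-leaf: (80 − 79.75)² / 79.75 = 0.0008
  green-stemmed potato-leaf: (69 − 79.75)² / 79.75 = 1.4491
χ² = 5.6622 + 1.4491 + 0.0008 + 1.4491 = 8.5612 ≈ 8.561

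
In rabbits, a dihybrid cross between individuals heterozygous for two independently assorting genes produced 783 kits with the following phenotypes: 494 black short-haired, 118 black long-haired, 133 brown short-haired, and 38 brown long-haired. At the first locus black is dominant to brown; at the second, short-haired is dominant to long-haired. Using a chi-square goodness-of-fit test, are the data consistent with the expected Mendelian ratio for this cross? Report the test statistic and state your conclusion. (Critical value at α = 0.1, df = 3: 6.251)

A dihybrid F₂ with independent assortment and complete dominance at both loci gives a 9:3:3:1 phenotypic ratio.
Expected counts for N = 783 under a 9:3:3:1 ratio (total parts = 16):
  black short-haired: 783 × 9/16 = 440.4375
  black long-haired: 783 × 3/16 = 146.8125
  brown short-haired: 783 × 3/16 = 146.8125
  brown long-haired: 783 × 1/16 = 48.9375
χ² = Σ (O − E)² / E
  black short-haired: (494 − 440.4375)² / 440.4375 = 6.5138
  black long-haired: (118 − 146.8125)² / 146.8125 = 5.6546
  brown short-haired: (133 − 146.8125)² / 146.8125 = 1.2995
  brown long-haired: (38 − 48.9375)² / 48.9375 = 2.4445
χ² = 6.5138 + 5.6546 + 1.2995 + 2.4445 = 15.9124 ≈ 15.912
Degrees of freedom = 4 − 1 = 3; critical value at α = 0.1 is 6.251.
Since 15.912 > 6.251, we reject the null hypothesis — the data do not fit the 9:3:3:1 ratio.

15.912; not consistent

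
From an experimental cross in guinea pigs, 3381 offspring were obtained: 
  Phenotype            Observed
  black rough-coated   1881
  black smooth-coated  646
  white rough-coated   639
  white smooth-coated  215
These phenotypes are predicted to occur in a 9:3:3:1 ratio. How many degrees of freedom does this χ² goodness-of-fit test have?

A goodness-of-fit test with 4 phenotype classes has df = 4 − 1 = 3.

3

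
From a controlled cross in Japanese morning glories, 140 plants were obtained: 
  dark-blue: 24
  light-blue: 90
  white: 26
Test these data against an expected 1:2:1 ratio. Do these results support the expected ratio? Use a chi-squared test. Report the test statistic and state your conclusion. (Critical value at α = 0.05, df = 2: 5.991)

11.486; not consistent

Expected counts for N = 140 under a 1:2:1 ratio (total parts = 4):
  dark-blue: 140 × 1/4 = 35
  light-blue: 140 × 2/4 = 70
  white: 140 × 1/4 = 35
χ² = Σ (O − E)² / E
  dark-blue: (24 − 35)² / 35 = 3.4571
  light-blue: (90 − 70)² / 70 = 5.7143
  white: (26 − 35)² / 35 = 2.3143
χ² = 3.4571 + 5.7143 + 2.3143 = 11.4857 ≈ 11.486
Degrees of freedom = 3 − 1 = 2; critical value at α = 0.05 is 5.991.
Since 11.486 > 5.991, we reject the null hypothesis — the data do not fit the 1:2:1 ratio.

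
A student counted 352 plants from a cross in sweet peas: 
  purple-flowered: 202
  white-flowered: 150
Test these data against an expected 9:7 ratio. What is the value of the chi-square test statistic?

Total ratio parts = 16. Expected numbers out of 352:
  purple-flowered: 352 × 9/16 = 198
  white-flowered: 352 × 7/16 = 154
χ² = Σ (O − E)² / E
  purple-flowered: (202 − 198)² / 198 = 0.0808
  white-flowered: (150 − 154)² / 154 = 0.1039
χ² = 0.0808 + 0.1039 = 0.1847 ≈ 0.185

0.185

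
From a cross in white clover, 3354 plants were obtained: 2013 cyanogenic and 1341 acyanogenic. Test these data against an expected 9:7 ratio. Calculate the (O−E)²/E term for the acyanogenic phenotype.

10.884

Expected counts for N = 3354 under a 9:7 ratio (total parts = 16):
  cyanogenic: 3354 × 9/16 = 1886.625
  acyanogenic: 3354 × 7/16 = 1467.375
Contribution of acyanogenic: (1341 − 1467.375)² / 1467.375 = 10.8838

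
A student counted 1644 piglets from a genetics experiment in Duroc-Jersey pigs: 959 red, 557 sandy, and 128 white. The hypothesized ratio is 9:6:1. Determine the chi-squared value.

Under the 9:6:1 hypothesis (Σ ratio = 16, N = 1644):
  red: 1644 × 9/16 = 924.75
  sandy: 1644 × 6/16 = 616.5
  white: 1644 × 1/16 = 102.75
χ² = Σ (O − E)² / E
  red: (959 − 924.75)² / 924.75 = 1.2685
  sandy: (557 − 616.5)² / 616.5 = 5.7425
  white: (128 − 102.75)² / 102.75 = 6.2050
χ² = 1.2685 + 5.7425 + 6.2050 = 13.216

13.216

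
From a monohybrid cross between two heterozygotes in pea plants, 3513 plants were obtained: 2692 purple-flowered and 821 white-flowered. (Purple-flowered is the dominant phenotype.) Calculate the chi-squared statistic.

4.976

For a monohybrid cross between heterozygotes with complete dominance, the expected phenotypic ratio is 3:1.
Total ratio parts = 4. Expected numbers out of 3513:
  purple-flowered: 3513 × 3/4 = 2634.75
  white-flowered: 3513 × 1/4 = 878.25
χ² = Σ (O − E)² / E
  purple-flowered: (2692 − 2634.75)² / 2634.75 = 1.2440
  white-flowered: (821 − 878.25)² / 878.25 = 3.7319
χ² = 1.2440 + 3.7319 = 4.9759 ≈ 4.976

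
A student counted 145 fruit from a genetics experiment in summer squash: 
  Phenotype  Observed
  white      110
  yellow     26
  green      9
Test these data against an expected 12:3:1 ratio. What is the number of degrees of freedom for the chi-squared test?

2

A goodness-of-fit test with 3 phenotype classes has df = 3 − 1 = 2.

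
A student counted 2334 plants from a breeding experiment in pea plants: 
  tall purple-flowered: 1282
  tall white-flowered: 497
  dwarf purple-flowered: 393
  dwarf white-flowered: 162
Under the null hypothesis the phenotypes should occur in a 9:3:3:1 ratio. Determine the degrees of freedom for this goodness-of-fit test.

3

A goodness-of-fit test with 4 phenotype classes has df = 4 − 1 = 3.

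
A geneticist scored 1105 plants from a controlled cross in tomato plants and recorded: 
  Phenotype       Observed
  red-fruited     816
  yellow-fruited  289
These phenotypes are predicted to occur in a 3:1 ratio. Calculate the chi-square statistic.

Total ratio parts = 4. Expected numbers out of 1105:
  red-fruited: 1105 × 3/4 = 828.75
  yellow-fruited: 1105 × 1/4 = 276.25
χ² = Σ (O − E)² / E
  red-fruited: (816 − 828.75)² / 828.75 = 0.1962
  yellow-fruited: (289 − 276.25)² / 276.25 = 0.5885
χ² = 0.1962 + 0.5885 = 0.7847 ≈ 0.785

0.785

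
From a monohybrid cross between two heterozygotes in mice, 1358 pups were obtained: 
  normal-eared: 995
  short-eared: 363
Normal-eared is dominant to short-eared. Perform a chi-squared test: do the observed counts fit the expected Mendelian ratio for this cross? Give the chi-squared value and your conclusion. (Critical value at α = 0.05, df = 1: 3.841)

2.169; consistent

For a monohybrid cross between heterozygotes with complete dominance, the expected phenotypic ratio is 3:1.
The 3:1 ratio has 4 parts, so with N = 1358 the expected counts are:
  normal-eared: 1358 × 3/4 = 1018.5
  short-eared: 1358 × 1/4 = 339.5
χ² = Σ (O − E)² / E
  normal-eared: (995 − 1018.5)² / 1018.5 = 0.5422
  short-eared: (363 − 339.5)² / 339.5 = 1.6267
χ² = 0.5422 + 1.6267 = 2.1689 ≈ 2.169
Degrees of freedom = 2 − 1 = 1; critical value at α = 0.05 is 3.841.
Since 2.169 < 3.841, we fail to reject the null hypothesis — the data are consistent with the 3:1 ratio.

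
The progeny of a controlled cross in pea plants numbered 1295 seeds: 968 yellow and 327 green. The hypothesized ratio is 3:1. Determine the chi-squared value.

0.044

Under the 3:1 hypothesis (Σ ratio = 4, N = 1295):
  yellow: 1295 × 3/4 = 971.25
  green: 1295 × 1/4 = 323.75
χ² = Σ (O − E)² / E
  yellow: (968 − 971.25)² / 971.25 = 0.0109
  green: (327 − 323.75)² / 323.75 = 0.0326
χ² = 0.0109 + 0.0326 = 0.0435 ≈ 0.044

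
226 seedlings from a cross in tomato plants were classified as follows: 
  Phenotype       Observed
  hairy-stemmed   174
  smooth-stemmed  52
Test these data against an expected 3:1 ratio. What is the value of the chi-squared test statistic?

0.478

The 3:1 ratio has 4 parts, so with N = 226 the expected counts are:
  hairy-stemmed: 226 × 3/4 = 169.5
  smooth-stemmed: 226 × 1/4 = 56.5
χ² = Σ (O − E)² / E
  hairy-stemmed: (174 − 169.5)² / 169.5 = 0.1195
  smooth-stemmed: (52 − 56.5)² / 56.5 = 0.3584
χ² = 0.1195 + 0.3584 = 0.4779 ≈ 0.478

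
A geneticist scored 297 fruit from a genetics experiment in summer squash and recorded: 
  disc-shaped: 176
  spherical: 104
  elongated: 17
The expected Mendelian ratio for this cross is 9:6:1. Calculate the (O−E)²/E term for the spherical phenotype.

Expected counts for N = 297 under a 9:6:1 ratio (total parts = 16):
  disc-shaped: 297 × 9/16 = 167.0625
  spherical: 297 × 6/16 = 111.375
  elongated: 297 × 1/16 = 18.5625
Contribution of spherical: (104 − 111.375)² / 111.375 = 0.4884

0.488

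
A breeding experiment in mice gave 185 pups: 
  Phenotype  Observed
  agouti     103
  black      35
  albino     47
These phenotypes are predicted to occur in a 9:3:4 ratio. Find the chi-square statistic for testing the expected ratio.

The 9:3:4 ratio has 16 parts, so with N = 185 the expected counts are:
  agouti: 185 × 9/16 = 104.0625
  black: 185 × 3/16 = 34.6875
  albino: 185 × 4/16 = 46.25
χ² = Σ (O − E)² / E
  agouti: (103 − 104.0625)² / 104.0625 = 0.0108
  black: (35 − 34.6875)² / 34.6875 = 0.0028
  albino: (47 − 46.25)² / 46.25 = 0.0122
χ² = 0.0108 + 0.0028 + 0.0122 = 0.0258 ≈ 0.026

0.026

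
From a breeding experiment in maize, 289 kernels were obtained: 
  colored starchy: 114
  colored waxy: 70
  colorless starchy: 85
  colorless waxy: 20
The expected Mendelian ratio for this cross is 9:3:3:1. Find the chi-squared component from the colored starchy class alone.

Total ratio parts = 16. Expected numbers out of 289:
  colored starchy: 289 × 9/16 = 162.5625
  colored waxy: 289 × 3/16 = 54.1875
  colorless starchy: 289 × 3/16 = 54.1875
  colorless waxy: 289 × 1/16 = 18.0625
Contribution of colored starchy: (114 − 162.5625)² / 162.5625 = 14.5071

14.507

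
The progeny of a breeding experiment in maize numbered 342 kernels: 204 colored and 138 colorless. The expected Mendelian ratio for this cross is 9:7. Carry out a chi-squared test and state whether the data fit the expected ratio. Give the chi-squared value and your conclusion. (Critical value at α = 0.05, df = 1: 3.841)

1.606; consistent

Total ratio parts = 16. Expected numbers out of 342:
  colored: 342 × 9/16 = 192.375
  colorless: 342 × 7/16 = 149.625
χ² = Σ (O − E)² / E
  colored: (204 − 192.375)² / 192.375 = 0.7025
  colorless: (138 − 149.625)² / 149.625 = 0.9032
χ² = 0.7025 + 0.9032 = 1.6057 ≈ 1.606
Degrees of freedom = 2 − 1 = 1; critical value at α = 0.05 is 3.841.
Since 1.606 < 3.841, we fail to reject the null hypothesis — the data are consistent with the 9:7 ratio.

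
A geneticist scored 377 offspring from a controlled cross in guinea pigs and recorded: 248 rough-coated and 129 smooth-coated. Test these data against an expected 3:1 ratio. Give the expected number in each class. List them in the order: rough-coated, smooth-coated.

Under the 3:1 hypothesis (Σ ratio = 4, N = 377):
  rough-coated: 377 × 3/4 = 282.75
  smooth-coated: 377 × 1/4 = 94.25

282.75, 94.25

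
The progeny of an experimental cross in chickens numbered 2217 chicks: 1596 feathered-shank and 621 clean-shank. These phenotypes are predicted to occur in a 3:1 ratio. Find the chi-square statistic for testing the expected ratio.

10.719

Expected counts for N = 2217 under a 3:1 ratio (total parts = 4):
  feathered-shank: 2217 × 3/4 = 1662.75
  clean-shank: 2217 × 1/4 = 554.25
χ² = Σ (O − E)² / E
  feathered-shank: (1596 − 1662.75)² / 1662.75 = 2.6796
  clean-shank: (621 − 554.25)² / 554.25 = 8.0389
χ² = 2.6796 + 8.0389 = 10.7185 ≈ 10.719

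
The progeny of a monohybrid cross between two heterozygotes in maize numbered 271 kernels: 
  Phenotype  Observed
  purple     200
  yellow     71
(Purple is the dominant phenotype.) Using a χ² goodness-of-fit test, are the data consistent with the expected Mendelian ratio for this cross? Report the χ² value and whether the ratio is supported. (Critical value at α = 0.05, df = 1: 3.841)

0.208; consistent

For a monohybrid cross between heterozygotes with complete dominance, the expected phenotypic ratio is 3:1.
The 3:1 ratio has 4 parts, so with N = 271 the expected counts are:
  purple: 271 × 3/4 = 203.25
  yellow: 271 × 1/4 = 67.75
χ² = Σ (O − E)² / E
  purple: (200 − 203.25)² / 203.25 = 0.0520
  yellow: (71 − 67.75)² / 67.75 = 0.1559
χ² = 0.0520 + 0.1559 = 0.2079 ≈ 0.208
Degrees of freedom = 2 − 1 = 1; critical value at α = 0.05 is 3.841.
Since 0.208 < 3.841, we fail to reject the null hypothesis — the data are consistent with the 3:1 ratio.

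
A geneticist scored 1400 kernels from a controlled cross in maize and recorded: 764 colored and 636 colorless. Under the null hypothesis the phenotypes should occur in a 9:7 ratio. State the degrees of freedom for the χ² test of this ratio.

A goodness-of-fit test with 2 phenotype classes has df = 2 − 1 = 1.

1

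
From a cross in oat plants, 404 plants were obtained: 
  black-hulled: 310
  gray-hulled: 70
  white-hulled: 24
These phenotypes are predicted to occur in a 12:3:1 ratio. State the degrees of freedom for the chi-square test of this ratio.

2

A goodness-of-fit test with 3 phenotype classes has df = 3 − 1 = 2.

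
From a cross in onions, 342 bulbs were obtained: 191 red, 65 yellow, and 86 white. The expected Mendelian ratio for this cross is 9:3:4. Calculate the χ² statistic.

Expected counts for N = 342 under a 9:3:4 ratio (total parts = 16):
  red: 342 × 9/16 = 192.375
  yellow: 342 × 3/16 = 64.125
  white: 342 × 4/16 = 85.5
χ² = Σ (O − E)² / E
  red: (191 − 192.375)² / 192.375 = 0.0098
  yellow: (65 − 64.125)² / 64.125 = 0.0119
  white: (86 − 85.5)² / 85.5 = 0.0029
χ² = 0.0098 + 0.0119 + 0.0029 = 0.0246 ≈ 0.025

0.025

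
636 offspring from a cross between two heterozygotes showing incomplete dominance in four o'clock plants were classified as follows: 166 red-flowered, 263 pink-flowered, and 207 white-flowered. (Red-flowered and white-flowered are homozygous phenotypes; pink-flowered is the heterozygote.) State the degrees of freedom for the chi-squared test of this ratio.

With incomplete dominance, a heterozygote × heterozygote cross gives a 1:2:1 phenotypic ratio.
A goodness-of-fit test with 3 phenotype classes has df = 3 − 1 = 2.

2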